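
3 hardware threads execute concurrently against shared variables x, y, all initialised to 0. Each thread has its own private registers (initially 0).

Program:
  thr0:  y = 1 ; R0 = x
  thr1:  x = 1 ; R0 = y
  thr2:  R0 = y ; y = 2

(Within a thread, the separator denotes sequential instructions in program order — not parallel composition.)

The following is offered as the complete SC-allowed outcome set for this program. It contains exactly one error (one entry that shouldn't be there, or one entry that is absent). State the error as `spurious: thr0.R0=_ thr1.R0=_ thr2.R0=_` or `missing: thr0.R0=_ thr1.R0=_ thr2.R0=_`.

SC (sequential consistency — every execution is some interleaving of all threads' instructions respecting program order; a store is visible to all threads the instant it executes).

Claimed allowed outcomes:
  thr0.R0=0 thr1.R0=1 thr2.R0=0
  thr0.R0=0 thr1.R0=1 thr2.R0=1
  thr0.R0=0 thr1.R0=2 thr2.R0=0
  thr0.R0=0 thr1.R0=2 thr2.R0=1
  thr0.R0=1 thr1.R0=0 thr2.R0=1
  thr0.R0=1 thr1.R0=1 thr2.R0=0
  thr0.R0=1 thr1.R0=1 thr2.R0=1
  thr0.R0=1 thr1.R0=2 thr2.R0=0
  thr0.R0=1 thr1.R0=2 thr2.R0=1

outcome vector order: (thr0.R0,thr1.R0,thr2.R0)
SC: 10 outcomes — {<0 1 0>; <0 1 1>; <0 2 0>; <0 2 1>; <1 0 0>; <1 0 1>; <1 1 0>; <1 1 1>; <1 2 0>; <1 2 1>}
SC∖claimed = {<1 0 0>}

missing: thr0.R0=1 thr1.R0=0 thr2.R0=0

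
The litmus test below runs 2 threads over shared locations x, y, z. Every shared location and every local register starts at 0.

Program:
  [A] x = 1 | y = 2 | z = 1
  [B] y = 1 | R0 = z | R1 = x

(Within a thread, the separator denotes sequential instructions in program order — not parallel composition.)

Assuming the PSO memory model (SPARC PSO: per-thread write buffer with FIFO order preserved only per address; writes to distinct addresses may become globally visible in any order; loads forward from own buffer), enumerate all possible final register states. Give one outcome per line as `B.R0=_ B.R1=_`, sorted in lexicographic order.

B.R0=0 B.R1=0
B.R0=0 B.R1=1
B.R0=1 B.R1=0
B.R0=1 B.R1=1

outcome vector order: (B.R0,B.R1)
|PSO outcomes| = 4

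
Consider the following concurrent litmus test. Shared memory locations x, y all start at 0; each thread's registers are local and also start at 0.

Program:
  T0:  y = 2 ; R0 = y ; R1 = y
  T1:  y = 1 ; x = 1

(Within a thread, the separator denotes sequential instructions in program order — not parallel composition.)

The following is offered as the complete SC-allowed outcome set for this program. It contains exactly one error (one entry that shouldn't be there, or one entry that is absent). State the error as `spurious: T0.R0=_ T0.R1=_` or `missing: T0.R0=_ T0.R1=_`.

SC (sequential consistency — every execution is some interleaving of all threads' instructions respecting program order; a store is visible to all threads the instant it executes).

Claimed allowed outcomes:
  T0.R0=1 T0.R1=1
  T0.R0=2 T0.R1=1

outcome vector order: (T0.R0,T0.R1)
SC: 3 outcomes — {(1,1); (2,1); (2,2)}
SC∖claimed = {(2,2)}

missing: T0.R0=2 T0.R1=2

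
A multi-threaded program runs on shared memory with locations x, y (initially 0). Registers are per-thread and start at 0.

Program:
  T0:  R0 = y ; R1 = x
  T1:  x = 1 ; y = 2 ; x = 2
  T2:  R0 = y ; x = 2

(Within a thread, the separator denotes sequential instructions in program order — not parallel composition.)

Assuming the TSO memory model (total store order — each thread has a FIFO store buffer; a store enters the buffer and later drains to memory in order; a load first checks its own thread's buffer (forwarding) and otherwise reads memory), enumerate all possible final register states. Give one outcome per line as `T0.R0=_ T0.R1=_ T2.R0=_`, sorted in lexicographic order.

outcome vector order: (T0.R0,T0.R1,T2.R0)
|TSO outcomes| = 10

T0.R0=0 T0.R1=0 T2.R0=0
T0.R0=0 T0.R1=0 T2.R0=2
T0.R0=0 T0.R1=1 T2.R0=0
T0.R0=0 T0.R1=1 T2.R0=2
T0.R0=0 T0.R1=2 T2.R0=0
T0.R0=0 T0.R1=2 T2.R0=2
T0.R0=2 T0.R1=1 T2.R0=0
T0.R0=2 T0.R1=1 T2.R0=2
T0.R0=2 T0.R1=2 T2.R0=0
T0.R0=2 T0.R1=2 T2.R0=2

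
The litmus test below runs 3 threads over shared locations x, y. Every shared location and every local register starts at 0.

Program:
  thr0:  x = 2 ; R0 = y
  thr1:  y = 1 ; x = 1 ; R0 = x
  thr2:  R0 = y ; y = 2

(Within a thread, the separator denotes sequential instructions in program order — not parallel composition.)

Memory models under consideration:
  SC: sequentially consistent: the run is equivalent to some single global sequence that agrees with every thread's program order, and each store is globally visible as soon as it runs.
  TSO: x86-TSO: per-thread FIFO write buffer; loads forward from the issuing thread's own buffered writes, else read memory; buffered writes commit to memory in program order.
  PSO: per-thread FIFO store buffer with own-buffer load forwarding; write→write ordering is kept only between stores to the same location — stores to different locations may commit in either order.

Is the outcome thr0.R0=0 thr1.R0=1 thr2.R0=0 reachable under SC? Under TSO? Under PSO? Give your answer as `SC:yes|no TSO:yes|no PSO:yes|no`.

SC:yes TSO:yes PSO:yes

outcome vector order: (thr0.R0,thr1.R0,thr2.R0)
SC: 10 outcomes — {(0,1,0); (0,1,1); (1,1,0); (1,1,1); (1,2,0); (1,2,1); (2,1,0); (2,1,1); (2,2,0); (2,2,1)}
TSO: 12 outcomes — {(0,1,0); (0,1,1); (0,2,0); (0,2,1); (1,1,0); (1,1,1); (1,2,0); (1,2,1); (2,1,0); (2,1,1); (2,2,0); (2,2,1)}
PSO: 12 outcomes — {(0,1,0); (0,1,1); (0,2,0); (0,2,1); (1,1,0); (1,1,1); (1,2,0); (1,2,1); (2,1,0); (2,1,1); (2,2,0); (2,2,1)}
target (0,1,0) ∈ {SC,TSO,PSO}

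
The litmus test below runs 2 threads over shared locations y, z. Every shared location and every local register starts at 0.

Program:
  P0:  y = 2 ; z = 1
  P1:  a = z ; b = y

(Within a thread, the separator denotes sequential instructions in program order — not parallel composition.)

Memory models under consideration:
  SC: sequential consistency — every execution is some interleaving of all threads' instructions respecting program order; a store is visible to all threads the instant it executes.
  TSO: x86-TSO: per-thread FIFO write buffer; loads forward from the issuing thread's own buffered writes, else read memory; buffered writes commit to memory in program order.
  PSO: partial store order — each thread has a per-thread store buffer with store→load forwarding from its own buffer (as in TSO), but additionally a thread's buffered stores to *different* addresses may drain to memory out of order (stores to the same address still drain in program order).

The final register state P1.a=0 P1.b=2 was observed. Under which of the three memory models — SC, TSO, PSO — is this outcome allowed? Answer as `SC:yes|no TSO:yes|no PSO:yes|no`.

outcome vector order: (P1.a,P1.b)
under SC → 0/0 0/2 1/2
under TSO → 0/0 0/2 1/2
under PSO → 0/0 0/2 1/0 1/2
target 0/2 ∈ {SC,TSO,PSO}

SC:yes TSO:yes PSO:yes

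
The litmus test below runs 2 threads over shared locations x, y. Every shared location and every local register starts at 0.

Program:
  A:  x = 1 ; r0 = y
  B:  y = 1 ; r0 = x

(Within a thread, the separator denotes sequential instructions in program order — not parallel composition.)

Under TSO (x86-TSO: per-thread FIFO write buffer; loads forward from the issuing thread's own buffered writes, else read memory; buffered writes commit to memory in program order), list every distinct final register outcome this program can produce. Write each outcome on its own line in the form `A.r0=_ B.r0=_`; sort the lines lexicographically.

outcome vector order: (A.r0,B.r0)
|TSO outcomes| = 4

A.r0=0 B.r0=0
A.r0=0 B.r0=1
A.r0=1 B.r0=0
A.r0=1 B.r0=1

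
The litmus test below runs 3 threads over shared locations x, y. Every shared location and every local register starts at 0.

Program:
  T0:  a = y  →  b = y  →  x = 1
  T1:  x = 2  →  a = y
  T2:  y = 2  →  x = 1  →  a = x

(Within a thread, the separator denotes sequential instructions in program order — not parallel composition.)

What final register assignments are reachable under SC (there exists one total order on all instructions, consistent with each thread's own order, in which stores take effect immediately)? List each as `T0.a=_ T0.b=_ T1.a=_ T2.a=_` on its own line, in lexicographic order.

T0.a=0 T0.b=0 T1.a=0 T2.a=1
T0.a=0 T0.b=0 T1.a=2 T2.a=1
T0.a=0 T0.b=0 T1.a=2 T2.a=2
T0.a=0 T0.b=2 T1.a=0 T2.a=1
T0.a=0 T0.b=2 T1.a=2 T2.a=1
T0.a=0 T0.b=2 T1.a=2 T2.a=2
T0.a=2 T0.b=2 T1.a=0 T2.a=1
T0.a=2 T0.b=2 T1.a=2 T2.a=1
T0.a=2 T0.b=2 T1.a=2 T2.a=2

outcome vector order: (T0.a,T0.b,T1.a,T2.a)
|SC outcomes| = 9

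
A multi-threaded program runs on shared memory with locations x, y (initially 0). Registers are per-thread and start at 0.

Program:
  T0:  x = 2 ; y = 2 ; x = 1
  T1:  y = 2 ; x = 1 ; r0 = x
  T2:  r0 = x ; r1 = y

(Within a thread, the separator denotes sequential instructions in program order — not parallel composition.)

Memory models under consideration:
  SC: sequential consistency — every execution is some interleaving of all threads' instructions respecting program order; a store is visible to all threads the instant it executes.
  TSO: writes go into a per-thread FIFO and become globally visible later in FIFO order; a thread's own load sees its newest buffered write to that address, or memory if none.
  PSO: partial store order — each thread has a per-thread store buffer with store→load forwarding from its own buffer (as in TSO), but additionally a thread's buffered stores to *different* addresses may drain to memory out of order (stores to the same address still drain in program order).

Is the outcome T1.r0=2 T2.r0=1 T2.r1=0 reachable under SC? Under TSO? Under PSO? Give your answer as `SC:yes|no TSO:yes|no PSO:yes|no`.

outcome vector order: (T1.r0,T2.r0,T2.r1)
under SC → 1/0/0; 1/0/2; 1/1/2; 1/2/0; 1/2/2; 2/0/0; 2/0/2; 2/1/2; 2/2/2
under TSO → 1/0/0; 1/0/2; 1/1/2; 1/2/0; 1/2/2; 2/0/0; 2/0/2; 2/1/2; 2/2/2
under PSO → 1/0/0; 1/0/2; 1/1/0; 1/1/2; 1/2/0; 1/2/2; 2/0/0; 2/0/2; 2/1/0; 2/1/2; 2/2/0; 2/2/2
target 2/1/0 ∈ {PSO}

SC:no TSO:no PSO:yes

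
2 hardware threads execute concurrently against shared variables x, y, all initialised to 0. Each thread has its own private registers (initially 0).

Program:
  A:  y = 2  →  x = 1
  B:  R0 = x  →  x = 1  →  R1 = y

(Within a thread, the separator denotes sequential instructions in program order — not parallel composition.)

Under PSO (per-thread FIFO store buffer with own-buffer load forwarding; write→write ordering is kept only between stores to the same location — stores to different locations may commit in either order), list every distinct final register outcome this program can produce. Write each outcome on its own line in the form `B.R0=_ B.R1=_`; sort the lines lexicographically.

B.R0=0 B.R1=0
B.R0=0 B.R1=2
B.R0=1 B.R1=0
B.R0=1 B.R1=2

outcome vector order: (B.R0,B.R1)
|PSO outcomes| = 4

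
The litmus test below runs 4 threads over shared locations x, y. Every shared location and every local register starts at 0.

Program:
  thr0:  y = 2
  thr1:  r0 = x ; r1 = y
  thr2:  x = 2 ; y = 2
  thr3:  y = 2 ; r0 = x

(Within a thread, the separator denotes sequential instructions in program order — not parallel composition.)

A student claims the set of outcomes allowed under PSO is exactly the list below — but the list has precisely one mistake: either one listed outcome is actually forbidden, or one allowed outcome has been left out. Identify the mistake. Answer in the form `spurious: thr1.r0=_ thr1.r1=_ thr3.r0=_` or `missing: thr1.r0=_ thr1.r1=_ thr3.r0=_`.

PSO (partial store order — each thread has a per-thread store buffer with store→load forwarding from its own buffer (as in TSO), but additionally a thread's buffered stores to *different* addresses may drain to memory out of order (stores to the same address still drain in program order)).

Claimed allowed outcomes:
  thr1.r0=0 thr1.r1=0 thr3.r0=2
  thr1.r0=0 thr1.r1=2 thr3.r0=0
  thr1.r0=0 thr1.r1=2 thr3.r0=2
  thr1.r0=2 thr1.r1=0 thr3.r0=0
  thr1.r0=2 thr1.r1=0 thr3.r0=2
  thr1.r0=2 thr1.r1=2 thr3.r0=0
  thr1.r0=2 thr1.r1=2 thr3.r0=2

outcome vector order: (thr1.r0,thr1.r1,thr3.r0)
[PSO] allowed = {<0 0 0> <0 0 2> <0 2 0> <0 2 2> <2 0 0> <2 0 2> <2 2 0> <2 2 2>}
PSO∖claimed = {<0 0 0>}

missing: thr1.r0=0 thr1.r1=0 thr3.r0=0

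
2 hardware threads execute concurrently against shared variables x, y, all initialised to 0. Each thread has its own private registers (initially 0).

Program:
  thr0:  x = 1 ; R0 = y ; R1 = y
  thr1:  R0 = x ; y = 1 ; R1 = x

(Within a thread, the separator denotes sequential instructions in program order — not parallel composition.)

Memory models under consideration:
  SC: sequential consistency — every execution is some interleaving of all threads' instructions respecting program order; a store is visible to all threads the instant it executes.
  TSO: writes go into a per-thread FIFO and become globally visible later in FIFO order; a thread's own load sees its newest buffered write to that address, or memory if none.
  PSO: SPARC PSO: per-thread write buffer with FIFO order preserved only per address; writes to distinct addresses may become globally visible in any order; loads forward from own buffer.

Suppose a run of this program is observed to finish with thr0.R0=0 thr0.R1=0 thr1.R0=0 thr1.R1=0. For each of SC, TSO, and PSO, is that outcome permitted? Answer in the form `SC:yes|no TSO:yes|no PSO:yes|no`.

outcome vector order: (thr0.R0,thr0.R1,thr1.R0,thr1.R1)
under SC → 0001 0011 0101 0111 1100 1101 1111
under TSO → 0000 0001 0011 0100 0101 0111 1100 1101 1111
under PSO → 0000 0001 0011 0100 0101 0111 1100 1101 1111
target 0000 ∈ {TSO,PSO}

SC:no TSO:yes PSO:yes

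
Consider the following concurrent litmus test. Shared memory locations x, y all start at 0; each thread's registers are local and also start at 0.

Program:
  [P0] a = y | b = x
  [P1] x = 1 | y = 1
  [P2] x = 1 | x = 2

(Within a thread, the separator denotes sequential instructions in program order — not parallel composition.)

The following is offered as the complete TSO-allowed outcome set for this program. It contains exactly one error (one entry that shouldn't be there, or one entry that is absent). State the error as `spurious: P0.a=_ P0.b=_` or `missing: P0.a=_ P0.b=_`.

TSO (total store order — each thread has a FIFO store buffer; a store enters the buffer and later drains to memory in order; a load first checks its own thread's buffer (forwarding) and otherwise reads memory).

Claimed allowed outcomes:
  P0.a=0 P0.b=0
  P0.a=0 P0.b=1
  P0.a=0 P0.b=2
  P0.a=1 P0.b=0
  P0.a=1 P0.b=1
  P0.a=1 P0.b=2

outcome vector order: (P0.a,P0.b)
TSO (5): 00, 01, 02, 11, 12
claimed∖TSO = {10}

spurious: P0.a=1 P0.b=0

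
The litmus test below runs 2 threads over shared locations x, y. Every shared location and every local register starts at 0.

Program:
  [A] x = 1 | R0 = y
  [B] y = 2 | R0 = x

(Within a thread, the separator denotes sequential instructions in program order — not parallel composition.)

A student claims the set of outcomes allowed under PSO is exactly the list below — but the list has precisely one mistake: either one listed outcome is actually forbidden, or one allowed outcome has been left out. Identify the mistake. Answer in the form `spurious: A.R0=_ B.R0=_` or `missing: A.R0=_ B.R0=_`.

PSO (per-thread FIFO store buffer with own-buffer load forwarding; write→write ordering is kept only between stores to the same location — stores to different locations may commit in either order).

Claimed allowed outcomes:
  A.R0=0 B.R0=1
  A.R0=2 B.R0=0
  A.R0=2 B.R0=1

missing: A.R0=0 B.R0=0

outcome vector order: (A.R0,B.R0)
PSO (4): 0/0; 0/1; 2/0; 2/1
PSO∖claimed = {0/0}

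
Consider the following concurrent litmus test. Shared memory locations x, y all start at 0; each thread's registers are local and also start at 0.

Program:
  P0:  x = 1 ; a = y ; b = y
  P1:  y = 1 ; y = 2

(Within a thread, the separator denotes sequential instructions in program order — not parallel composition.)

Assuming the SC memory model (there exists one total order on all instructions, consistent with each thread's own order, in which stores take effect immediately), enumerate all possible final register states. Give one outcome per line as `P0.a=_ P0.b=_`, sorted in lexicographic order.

outcome vector order: (P0.a,P0.b)
|SC outcomes| = 6

P0.a=0 P0.b=0
P0.a=0 P0.b=1
P0.a=0 P0.b=2
P0.a=1 P0.b=1
P0.a=1 P0.b=2
P0.a=2 P0.b=2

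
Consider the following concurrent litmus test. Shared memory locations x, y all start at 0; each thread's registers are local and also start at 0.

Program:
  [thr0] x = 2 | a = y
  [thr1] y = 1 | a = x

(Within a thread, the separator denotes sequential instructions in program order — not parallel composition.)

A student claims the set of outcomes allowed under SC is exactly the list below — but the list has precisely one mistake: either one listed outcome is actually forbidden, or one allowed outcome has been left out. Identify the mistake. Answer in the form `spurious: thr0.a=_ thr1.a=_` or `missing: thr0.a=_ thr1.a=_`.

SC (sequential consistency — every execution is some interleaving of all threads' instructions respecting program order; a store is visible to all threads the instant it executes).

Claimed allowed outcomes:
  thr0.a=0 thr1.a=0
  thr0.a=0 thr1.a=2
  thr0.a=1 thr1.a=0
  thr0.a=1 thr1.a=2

spurious: thr0.a=0 thr1.a=0

outcome vector order: (thr0.a,thr1.a)
SC: 3 outcomes — {02; 10; 12}
claimed∖SC = {00}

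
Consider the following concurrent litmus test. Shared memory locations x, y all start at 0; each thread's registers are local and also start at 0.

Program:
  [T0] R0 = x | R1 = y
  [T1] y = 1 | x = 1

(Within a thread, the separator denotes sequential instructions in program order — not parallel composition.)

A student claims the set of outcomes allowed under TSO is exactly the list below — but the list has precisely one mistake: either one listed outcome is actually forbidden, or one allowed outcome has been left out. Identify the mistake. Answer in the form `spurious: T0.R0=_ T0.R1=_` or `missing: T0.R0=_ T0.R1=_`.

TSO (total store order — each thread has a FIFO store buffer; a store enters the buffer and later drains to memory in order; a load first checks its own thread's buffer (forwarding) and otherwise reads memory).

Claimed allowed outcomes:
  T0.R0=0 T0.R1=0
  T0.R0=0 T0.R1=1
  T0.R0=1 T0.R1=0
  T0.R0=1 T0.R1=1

spurious: T0.R0=1 T0.R1=0

outcome vector order: (T0.R0,T0.R1)
under TSO → (0,0), (0,1), (1,1)
claimed∖TSO = {(1,0)}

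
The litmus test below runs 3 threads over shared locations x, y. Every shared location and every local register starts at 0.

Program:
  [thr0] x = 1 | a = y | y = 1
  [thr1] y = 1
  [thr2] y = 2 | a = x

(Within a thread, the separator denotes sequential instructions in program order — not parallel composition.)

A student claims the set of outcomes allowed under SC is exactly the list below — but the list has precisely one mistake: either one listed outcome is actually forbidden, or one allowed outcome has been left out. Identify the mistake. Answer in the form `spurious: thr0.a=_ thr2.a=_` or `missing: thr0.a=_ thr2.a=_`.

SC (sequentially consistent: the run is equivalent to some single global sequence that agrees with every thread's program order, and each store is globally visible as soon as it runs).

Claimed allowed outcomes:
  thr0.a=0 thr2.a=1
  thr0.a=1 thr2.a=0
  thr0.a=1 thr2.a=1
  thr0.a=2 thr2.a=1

missing: thr0.a=2 thr2.a=0

outcome vector order: (thr0.a,thr2.a)
under SC → <0 1> <1 0> <1 1> <2 0> <2 1>
SC∖claimed = {<2 0>}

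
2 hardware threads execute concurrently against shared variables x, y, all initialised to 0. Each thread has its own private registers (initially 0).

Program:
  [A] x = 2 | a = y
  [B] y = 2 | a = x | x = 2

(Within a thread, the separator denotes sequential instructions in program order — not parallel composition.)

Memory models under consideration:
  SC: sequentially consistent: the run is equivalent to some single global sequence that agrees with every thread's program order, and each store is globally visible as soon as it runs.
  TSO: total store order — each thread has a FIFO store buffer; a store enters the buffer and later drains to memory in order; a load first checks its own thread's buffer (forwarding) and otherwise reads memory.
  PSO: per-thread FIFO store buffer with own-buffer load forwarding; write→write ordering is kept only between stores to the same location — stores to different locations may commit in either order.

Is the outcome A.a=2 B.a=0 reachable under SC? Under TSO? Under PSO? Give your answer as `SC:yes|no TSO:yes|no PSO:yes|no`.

SC:yes TSO:yes PSO:yes

outcome vector order: (A.a,B.a)
SC (3): <0 2>, <2 0>, <2 2>
TSO (4): <0 0>, <0 2>, <2 0>, <2 2>
PSO (4): <0 0>, <0 2>, <2 0>, <2 2>
target <2 0> ∈ {SC,TSO,PSO}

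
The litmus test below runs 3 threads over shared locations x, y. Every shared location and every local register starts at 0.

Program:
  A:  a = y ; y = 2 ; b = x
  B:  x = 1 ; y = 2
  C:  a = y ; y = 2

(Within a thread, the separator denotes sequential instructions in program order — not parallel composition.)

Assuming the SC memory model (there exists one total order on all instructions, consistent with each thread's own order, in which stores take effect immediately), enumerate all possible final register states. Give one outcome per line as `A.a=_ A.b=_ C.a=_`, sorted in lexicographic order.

A.a=0 A.b=0 C.a=0
A.a=0 A.b=0 C.a=2
A.a=0 A.b=1 C.a=0
A.a=0 A.b=1 C.a=2
A.a=2 A.b=0 C.a=0
A.a=2 A.b=1 C.a=0
A.a=2 A.b=1 C.a=2

outcome vector order: (A.a,A.b,C.a)
|SC outcomes| = 7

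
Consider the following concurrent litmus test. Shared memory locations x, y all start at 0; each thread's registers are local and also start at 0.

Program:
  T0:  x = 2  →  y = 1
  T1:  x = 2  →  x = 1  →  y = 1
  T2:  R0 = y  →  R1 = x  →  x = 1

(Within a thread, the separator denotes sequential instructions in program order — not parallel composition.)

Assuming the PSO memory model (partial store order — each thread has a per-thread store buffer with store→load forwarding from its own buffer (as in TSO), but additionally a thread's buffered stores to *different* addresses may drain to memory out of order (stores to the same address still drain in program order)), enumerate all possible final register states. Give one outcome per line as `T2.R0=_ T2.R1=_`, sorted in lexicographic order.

T2.R0=0 T2.R1=0
T2.R0=0 T2.R1=1
T2.R0=0 T2.R1=2
T2.R0=1 T2.R1=0
T2.R0=1 T2.R1=1
T2.R0=1 T2.R1=2

outcome vector order: (T2.R0,T2.R1)
|PSO outcomes| = 6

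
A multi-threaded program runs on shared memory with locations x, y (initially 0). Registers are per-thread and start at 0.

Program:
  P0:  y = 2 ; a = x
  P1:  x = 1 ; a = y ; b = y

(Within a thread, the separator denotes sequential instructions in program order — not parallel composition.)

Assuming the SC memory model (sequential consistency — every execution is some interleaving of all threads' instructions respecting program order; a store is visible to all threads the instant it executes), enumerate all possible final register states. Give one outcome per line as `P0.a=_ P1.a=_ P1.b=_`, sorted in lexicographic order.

P0.a=0 P1.a=2 P1.b=2
P0.a=1 P1.a=0 P1.b=0
P0.a=1 P1.a=0 P1.b=2
P0.a=1 P1.a=2 P1.b=2

outcome vector order: (P0.a,P1.a,P1.b)
|SC outcomes| = 4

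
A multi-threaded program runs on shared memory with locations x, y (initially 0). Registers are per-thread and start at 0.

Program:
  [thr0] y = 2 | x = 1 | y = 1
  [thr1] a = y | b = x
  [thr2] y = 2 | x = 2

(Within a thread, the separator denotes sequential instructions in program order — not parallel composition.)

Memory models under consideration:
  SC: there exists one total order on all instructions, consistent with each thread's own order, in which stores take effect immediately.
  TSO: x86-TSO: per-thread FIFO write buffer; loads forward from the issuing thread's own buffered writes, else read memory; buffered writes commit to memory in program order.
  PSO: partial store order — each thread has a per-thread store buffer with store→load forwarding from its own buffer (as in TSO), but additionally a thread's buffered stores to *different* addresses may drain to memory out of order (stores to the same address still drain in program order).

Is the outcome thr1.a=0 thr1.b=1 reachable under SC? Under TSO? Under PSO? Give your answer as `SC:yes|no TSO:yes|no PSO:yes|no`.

SC:yes TSO:yes PSO:yes

outcome vector order: (thr1.a,thr1.b)
SC (8): 00, 01, 02, 11, 12, 20, 21, 22
TSO (8): 00, 01, 02, 11, 12, 20, 21, 22
PSO (9): 00, 01, 02, 10, 11, 12, 20, 21, 22
target 01 ∈ {SC,TSO,PSO}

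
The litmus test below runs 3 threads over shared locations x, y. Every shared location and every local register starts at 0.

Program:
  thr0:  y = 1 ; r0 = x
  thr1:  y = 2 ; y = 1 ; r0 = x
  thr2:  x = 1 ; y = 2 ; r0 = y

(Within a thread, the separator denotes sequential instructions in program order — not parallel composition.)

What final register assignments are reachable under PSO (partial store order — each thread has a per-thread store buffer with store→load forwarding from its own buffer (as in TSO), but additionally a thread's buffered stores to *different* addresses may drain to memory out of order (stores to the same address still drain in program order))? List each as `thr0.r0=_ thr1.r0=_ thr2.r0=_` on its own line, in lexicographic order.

thr0.r0=0 thr1.r0=0 thr2.r0=1
thr0.r0=0 thr1.r0=0 thr2.r0=2
thr0.r0=0 thr1.r0=1 thr2.r0=1
thr0.r0=0 thr1.r0=1 thr2.r0=2
thr0.r0=1 thr1.r0=0 thr2.r0=1
thr0.r0=1 thr1.r0=0 thr2.r0=2
thr0.r0=1 thr1.r0=1 thr2.r0=1
thr0.r0=1 thr1.r0=1 thr2.r0=2

outcome vector order: (thr0.r0,thr1.r0,thr2.r0)
|PSO outcomes| = 8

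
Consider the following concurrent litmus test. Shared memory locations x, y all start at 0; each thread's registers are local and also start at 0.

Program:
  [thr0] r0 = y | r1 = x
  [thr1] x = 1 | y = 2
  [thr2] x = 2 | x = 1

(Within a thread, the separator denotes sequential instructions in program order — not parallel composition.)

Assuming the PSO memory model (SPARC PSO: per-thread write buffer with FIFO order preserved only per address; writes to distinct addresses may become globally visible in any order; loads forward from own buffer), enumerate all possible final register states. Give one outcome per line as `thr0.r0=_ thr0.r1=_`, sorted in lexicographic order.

outcome vector order: (thr0.r0,thr0.r1)
|PSO outcomes| = 6

thr0.r0=0 thr0.r1=0
thr0.r0=0 thr0.r1=1
thr0.r0=0 thr0.r1=2
thr0.r0=2 thr0.r1=0
thr0.r0=2 thr0.r1=1
thr0.r0=2 thr0.r1=2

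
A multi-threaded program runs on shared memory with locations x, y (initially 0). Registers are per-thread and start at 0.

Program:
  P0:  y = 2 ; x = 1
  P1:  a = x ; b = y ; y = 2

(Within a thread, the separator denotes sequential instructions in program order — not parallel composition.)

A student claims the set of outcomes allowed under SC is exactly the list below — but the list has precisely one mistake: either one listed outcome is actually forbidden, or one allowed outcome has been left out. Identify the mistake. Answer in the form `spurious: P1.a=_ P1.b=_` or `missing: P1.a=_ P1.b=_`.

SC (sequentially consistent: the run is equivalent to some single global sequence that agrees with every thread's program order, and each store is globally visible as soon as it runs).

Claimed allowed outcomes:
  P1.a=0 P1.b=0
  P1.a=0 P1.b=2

missing: P1.a=1 P1.b=2

outcome vector order: (P1.a,P1.b)
SC (3): 00, 02, 12
SC∖claimed = {12}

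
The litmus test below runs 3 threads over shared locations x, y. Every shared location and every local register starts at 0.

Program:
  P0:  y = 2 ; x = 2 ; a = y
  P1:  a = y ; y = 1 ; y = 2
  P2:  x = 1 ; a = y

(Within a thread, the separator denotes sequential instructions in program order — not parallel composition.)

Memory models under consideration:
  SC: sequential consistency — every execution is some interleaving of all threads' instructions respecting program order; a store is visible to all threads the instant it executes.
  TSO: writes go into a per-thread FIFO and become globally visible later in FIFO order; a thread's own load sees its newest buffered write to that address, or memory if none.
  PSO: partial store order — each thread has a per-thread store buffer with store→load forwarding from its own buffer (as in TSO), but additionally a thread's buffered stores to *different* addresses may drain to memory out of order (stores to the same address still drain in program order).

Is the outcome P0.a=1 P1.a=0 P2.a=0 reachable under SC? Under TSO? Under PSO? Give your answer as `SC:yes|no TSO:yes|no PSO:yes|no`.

outcome vector order: (P0.a,P1.a,P2.a)
under SC → <1 0 0>; <1 0 1>; <1 0 2>; <1 2 0>; <1 2 1>; <1 2 2>; <2 0 0>; <2 0 1>; <2 0 2>; <2 2 0>; <2 2 1>; <2 2 2>
under TSO → <1 0 0>; <1 0 1>; <1 0 2>; <1 2 0>; <1 2 1>; <1 2 2>; <2 0 0>; <2 0 1>; <2 0 2>; <2 2 0>; <2 2 1>; <2 2 2>
under PSO → <1 0 0>; <1 0 1>; <1 0 2>; <1 2 0>; <1 2 1>; <1 2 2>; <2 0 0>; <2 0 1>; <2 0 2>; <2 2 0>; <2 2 1>; <2 2 2>
target <1 0 0> ∈ {SC,TSO,PSO}

SC:yes TSO:yes PSO:yes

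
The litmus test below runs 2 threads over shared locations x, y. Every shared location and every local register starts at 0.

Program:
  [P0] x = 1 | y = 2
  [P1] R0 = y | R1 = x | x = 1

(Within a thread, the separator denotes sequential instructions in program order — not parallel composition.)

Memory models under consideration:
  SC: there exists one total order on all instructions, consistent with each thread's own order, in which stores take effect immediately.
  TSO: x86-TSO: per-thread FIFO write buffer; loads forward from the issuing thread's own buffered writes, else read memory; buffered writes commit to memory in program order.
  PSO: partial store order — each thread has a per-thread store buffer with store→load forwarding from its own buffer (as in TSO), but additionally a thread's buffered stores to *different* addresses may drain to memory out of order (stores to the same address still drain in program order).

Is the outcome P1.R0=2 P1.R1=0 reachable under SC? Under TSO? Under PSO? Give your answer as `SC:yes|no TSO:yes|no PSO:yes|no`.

outcome vector order: (P1.R0,P1.R1)
SC: 3 outcomes — {00, 01, 21}
TSO: 3 outcomes — {00, 01, 21}
PSO: 4 outcomes — {00, 01, 20, 21}
target 20 ∈ {PSO}

SC:no TSO:no PSO:yes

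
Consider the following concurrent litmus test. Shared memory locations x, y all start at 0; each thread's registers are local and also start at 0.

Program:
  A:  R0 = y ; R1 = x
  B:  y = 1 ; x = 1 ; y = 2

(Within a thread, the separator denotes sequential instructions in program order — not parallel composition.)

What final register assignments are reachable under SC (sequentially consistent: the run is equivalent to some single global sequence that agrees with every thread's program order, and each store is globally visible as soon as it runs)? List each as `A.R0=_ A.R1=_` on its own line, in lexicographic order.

A.R0=0 A.R1=0
A.R0=0 A.R1=1
A.R0=1 A.R1=0
A.R0=1 A.R1=1
A.R0=2 A.R1=1

outcome vector order: (A.R0,A.R1)
|SC outcomes| = 5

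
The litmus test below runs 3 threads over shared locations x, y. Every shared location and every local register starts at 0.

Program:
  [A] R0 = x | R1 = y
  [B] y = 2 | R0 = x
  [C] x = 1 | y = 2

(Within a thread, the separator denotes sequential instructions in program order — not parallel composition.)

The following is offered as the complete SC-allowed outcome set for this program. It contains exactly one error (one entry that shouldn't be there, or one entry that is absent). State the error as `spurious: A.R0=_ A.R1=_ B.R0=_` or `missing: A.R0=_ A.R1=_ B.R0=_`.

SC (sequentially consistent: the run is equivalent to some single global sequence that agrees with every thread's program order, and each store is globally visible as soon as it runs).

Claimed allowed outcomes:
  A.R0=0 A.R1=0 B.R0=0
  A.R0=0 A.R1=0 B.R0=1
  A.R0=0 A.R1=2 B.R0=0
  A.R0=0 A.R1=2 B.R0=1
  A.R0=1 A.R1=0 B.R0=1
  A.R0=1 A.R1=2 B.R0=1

missing: A.R0=1 A.R1=2 B.R0=0

outcome vector order: (A.R0,A.R1,B.R0)
SC: 7 outcomes — {(0,0,0), (0,0,1), (0,2,0), (0,2,1), (1,0,1), (1,2,0), (1,2,1)}
SC∖claimed = {(1,2,0)}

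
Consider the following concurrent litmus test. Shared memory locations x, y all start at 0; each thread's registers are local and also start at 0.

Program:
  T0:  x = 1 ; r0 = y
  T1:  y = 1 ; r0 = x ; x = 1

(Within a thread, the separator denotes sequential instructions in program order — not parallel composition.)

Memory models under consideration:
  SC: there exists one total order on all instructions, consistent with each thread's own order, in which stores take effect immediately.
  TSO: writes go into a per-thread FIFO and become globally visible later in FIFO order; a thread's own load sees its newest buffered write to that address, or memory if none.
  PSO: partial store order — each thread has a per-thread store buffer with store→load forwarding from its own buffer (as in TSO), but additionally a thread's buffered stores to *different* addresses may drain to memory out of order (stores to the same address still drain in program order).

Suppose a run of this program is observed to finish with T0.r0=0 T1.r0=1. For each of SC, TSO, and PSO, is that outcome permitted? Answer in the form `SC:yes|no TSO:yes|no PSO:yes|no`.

outcome vector order: (T0.r0,T1.r0)
[SC] allowed = {(0,1) (1,0) (1,1)}
[TSO] allowed = {(0,0) (0,1) (1,0) (1,1)}
[PSO] allowed = {(0,0) (0,1) (1,0) (1,1)}
target (0,1) ∈ {SC,TSO,PSO}

SC:yes TSO:yes PSO:yes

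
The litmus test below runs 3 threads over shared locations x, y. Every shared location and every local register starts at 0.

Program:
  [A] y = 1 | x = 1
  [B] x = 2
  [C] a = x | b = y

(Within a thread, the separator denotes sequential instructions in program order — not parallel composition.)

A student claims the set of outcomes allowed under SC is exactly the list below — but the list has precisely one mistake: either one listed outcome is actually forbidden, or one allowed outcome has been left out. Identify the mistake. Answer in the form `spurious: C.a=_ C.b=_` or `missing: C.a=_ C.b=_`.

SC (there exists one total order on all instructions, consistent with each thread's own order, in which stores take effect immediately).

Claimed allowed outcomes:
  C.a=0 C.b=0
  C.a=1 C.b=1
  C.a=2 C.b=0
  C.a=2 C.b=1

outcome vector order: (C.a,C.b)
[SC] allowed = {00 01 11 20 21}
SC∖claimed = {01}

missing: C.a=0 C.b=1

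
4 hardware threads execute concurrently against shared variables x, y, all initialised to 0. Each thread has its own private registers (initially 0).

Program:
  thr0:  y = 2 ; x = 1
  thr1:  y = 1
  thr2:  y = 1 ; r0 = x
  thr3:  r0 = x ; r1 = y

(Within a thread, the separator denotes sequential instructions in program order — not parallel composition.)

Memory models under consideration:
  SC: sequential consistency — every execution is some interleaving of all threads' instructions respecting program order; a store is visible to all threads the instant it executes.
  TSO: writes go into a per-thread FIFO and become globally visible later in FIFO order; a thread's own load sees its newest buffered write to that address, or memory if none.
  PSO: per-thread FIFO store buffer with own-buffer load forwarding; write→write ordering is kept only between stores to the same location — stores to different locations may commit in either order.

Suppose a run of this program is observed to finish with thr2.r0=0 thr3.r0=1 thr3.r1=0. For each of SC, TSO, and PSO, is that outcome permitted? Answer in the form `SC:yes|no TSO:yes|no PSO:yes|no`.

SC:no TSO:no PSO:yes

outcome vector order: (thr2.r0,thr3.r0,thr3.r1)
[SC] allowed = {000; 001; 002; 011; 012; 100; 101; 102; 111; 112}
[TSO] allowed = {000; 001; 002; 011; 012; 100; 101; 102; 111; 112}
[PSO] allowed = {000; 001; 002; 010; 011; 012; 100; 101; 102; 110; 111; 112}
target 010 ∈ {PSO}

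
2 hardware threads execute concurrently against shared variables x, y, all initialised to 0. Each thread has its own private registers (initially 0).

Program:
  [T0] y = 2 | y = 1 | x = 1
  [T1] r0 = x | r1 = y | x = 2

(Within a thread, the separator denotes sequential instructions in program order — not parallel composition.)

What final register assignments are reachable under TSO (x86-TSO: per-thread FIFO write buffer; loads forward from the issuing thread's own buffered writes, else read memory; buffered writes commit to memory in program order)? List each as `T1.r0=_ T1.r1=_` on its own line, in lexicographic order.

outcome vector order: (T1.r0,T1.r1)
|TSO outcomes| = 4

T1.r0=0 T1.r1=0
T1.r0=0 T1.r1=1
T1.r0=0 T1.r1=2
T1.r0=1 T1.r1=1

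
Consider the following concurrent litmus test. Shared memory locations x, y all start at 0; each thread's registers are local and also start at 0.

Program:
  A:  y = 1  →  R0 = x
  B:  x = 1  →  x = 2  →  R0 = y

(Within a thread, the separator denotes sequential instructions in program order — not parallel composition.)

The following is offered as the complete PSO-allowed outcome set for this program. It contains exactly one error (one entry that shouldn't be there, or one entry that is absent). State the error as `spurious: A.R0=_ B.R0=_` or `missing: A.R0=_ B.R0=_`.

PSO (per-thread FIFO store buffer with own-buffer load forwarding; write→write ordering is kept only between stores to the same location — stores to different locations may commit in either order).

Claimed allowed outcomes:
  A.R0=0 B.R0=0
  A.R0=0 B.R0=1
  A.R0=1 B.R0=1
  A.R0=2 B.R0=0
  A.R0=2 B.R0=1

outcome vector order: (A.R0,B.R0)
[PSO] allowed = {(0,0), (0,1), (1,0), (1,1), (2,0), (2,1)}
PSO∖claimed = {(1,0)}

missing: A.R0=1 B.R0=0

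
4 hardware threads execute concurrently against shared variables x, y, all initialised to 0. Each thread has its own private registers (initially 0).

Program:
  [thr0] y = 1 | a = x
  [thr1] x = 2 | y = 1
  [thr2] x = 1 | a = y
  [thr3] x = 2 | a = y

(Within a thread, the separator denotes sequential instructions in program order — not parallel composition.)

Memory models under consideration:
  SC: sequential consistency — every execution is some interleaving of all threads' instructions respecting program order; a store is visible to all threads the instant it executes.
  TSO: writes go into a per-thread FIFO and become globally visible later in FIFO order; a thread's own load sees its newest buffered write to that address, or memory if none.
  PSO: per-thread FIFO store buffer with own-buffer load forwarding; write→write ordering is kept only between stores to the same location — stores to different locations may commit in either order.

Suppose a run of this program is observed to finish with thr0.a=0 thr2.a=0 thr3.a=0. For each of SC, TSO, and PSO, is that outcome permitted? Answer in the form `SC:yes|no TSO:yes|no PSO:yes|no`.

SC:no TSO:yes PSO:yes

outcome vector order: (thr0.a,thr2.a,thr3.a)
SC: 9 outcomes — {0/1/1 1/0/0 1/0/1 1/1/0 1/1/1 2/0/0 2/0/1 2/1/0 2/1/1}
TSO: 12 outcomes — {0/0/0 0/0/1 0/1/0 0/1/1 1/0/0 1/0/1 1/1/0 1/1/1 2/0/0 2/0/1 2/1/0 2/1/1}
PSO: 12 outcomes — {0/0/0 0/0/1 0/1/0 0/1/1 1/0/0 1/0/1 1/1/0 1/1/1 2/0/0 2/0/1 2/1/0 2/1/1}
target 0/0/0 ∈ {TSO,PSO}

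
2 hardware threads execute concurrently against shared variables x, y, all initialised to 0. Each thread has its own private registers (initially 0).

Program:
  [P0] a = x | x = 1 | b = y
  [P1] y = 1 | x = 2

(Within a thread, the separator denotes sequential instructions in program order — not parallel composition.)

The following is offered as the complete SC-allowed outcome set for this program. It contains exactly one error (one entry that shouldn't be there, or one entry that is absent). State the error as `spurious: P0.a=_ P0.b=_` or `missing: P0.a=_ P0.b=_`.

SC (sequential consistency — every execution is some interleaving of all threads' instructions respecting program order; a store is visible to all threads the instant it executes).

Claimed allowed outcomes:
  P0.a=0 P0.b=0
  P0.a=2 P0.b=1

missing: P0.a=0 P0.b=1

outcome vector order: (P0.a,P0.b)
[SC] allowed = {<0 0>, <0 1>, <2 1>}
SC∖claimed = {<0 1>}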